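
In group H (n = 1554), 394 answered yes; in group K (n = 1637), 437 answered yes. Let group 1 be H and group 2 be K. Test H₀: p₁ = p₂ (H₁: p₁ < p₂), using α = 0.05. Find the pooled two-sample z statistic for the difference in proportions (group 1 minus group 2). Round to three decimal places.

p̂₁ = 394/1554 ≈ 0.25354, p̂₂ = 437/1637 ≈ 0.26695.
Pooled p̂ = (394+437)/(1554+1637) = 831/3191 = 0.26042.
SE = √(0.192601 × 0.00125437) = 0.01554.
z = (0.25354 − 0.26695)/0.01554 = -0.01341/0.01554 = -0.863.
p-value = P(Z < -0.863) ≈ 0.1941; since p > α = 0.05, fail to reject H₀.

z = -0.863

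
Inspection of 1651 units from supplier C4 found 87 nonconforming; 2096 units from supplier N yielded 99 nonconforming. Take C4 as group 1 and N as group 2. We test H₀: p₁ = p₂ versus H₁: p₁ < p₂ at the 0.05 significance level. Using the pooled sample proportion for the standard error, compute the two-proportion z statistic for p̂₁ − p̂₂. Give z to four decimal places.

z = 0.7643

p̂₁ = 87/1651 = 0.0526953, p̂₂ = 99/2096 = 0.0472328.
Pooled p̂ = (87+99)/(1651+2096) = 186/3747 = 0.0496397.
SE = √(p̂(1−p̂)(1/n₁+1/n₂)) = √(0.0496397·0.9503603·0.00108279) = √(5.10814e-05) = 0.0071471.
z = (0.0526953 − 0.0472328)/0.0071471 = 0.0054625/0.0071471 = 0.7643.
p-value = P(Z < 0.764) ≈ 0.7777, so at α = 0.05 we fail to reject H₀.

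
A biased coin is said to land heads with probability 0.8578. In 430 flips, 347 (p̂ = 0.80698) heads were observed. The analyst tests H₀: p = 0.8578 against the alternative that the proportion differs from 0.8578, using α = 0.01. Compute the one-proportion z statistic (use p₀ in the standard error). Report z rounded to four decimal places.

z = -3.0175

p̂ = 347/430 = 0.806977.
Standard error under H₀: √(0.8578×0.1422/430) = 0.016843.
z = (0.806977 − 0.8578)/0.016843 = -0.050823/0.016843 = -3.0175.
Two-sided p-value ≈ 2·Φ(−3.018) = 0.0025, so at α = 0.01 we reject H₀.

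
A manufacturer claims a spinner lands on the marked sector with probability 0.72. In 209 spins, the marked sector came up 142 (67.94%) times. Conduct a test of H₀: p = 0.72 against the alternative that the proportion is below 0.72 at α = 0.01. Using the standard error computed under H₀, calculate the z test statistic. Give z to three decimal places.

z = -1.306

p̂ = 142/209 = 0.67943.
Under H₀, SE = √(0.72·0.28/209) = √(0.000964593) = 0.03106.
z = (0.67943 − 0.72)/0.03106 = -0.04057/0.03106 = -1.306.
p-value = P(Z < -1.306) ≈ 0.0957, so at α = 0.01 we fail to reject H₀.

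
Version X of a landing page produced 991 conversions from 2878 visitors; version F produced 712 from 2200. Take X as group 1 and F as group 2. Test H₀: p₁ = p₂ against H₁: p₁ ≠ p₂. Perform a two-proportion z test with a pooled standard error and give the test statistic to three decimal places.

p̂₁ = 991/2878 = 0.34434, p̂₂ = 712/2200 = 0.32364.
Pooled p̂ = (991+712)/(2878+2200) = 1703/5078 = 0.33537.
SE = √(p̂(1−p̂)(1/n₁+1/n₂)) = √(0.33537·0.66463·0.000802009) = √(0.000178765) = 0.01337.
z = (0.34434 − 0.32364)/0.01337 = 0.02070/0.01337 = 1.548.
Two-sided p-value ≈ 2·Φ(−1.548) = 0.1216.

z = 1.548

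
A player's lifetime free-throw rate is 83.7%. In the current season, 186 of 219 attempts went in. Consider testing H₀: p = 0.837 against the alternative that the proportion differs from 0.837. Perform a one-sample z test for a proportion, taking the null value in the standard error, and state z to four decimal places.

z = 0.4934

p̂ = 186/219 ≈ 0.849315.
Under H₀, SE = √(0.837·0.163/219) = √(0.000622973) = 0.024959.
z = (0.849315 − 0.837)/0.024959 = 0.012315/0.024959 = 0.4934.
Two-sided p-value ≈ 2·Φ(−0.493) = 0.6217.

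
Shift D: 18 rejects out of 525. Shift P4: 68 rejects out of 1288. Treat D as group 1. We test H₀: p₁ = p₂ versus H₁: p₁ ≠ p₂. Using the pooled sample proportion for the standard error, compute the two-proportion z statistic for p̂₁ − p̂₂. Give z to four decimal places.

z = -1.6816

p̂₁ = 18/525 = 0.034286, p̂₂ = 68/1288 = 0.052795.
Pooled p̂ = (18+68)/(525+1288) = 86/1813 = 0.047435.
SE = √(p̂(1−p̂)(1/n₁+1/n₂)) = √(0.047435·0.952565·0.00268116) = √(0.000121148) = 0.011007.
z = (0.034286 − 0.052795)/0.011007 = -0.018509/0.011007 = -1.6816.
Two-sided p-value ≈ 2·Φ(−1.682) = 0.0926.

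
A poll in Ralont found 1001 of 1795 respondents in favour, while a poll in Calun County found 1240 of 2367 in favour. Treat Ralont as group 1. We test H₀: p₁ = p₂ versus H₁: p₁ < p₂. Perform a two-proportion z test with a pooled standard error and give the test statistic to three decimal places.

p̂₁ = 1001/1795 ≈ 0.55766, p̂₂ = 1240/2367 ≈ 0.52387.
Pooled p̂ = (1001+1240)/(1795+2367) = 2241/4162 = 0.53844.
SE = √(0.248522 × 0.000979579) = 0.01560.
z = (0.55766 − 0.52387)/0.01560 = 0.03379/0.01560 = 2.166.
p-value = P(Z < 2.166) ≈ 0.9848.

z = 2.166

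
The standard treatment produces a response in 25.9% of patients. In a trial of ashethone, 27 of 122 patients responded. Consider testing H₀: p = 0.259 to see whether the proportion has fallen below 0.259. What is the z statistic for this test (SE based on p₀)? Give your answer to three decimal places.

z = -0.950

p̂ = 27/122 ≈ 0.22131.
Under H₀, SE = √(0.259·0.741/122) = √(0.00157311) = 0.03966.
z = (0.22131 − 0.259)/0.03966 = -0.03769/0.03966 = -0.950.
p-value = P(Z < -0.950) ≈ 0.1710.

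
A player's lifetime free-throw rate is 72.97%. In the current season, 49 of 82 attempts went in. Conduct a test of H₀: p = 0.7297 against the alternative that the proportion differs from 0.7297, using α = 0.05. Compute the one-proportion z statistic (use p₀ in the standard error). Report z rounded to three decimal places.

p̂ = 49/82 = 0.597561.
Standard error under H₀: √(0.7297×0.2703/82) = 0.049044.
z = (0.597561 − 0.7297)/0.049044 = -0.132139/0.049044 = -2.694.
p-value = 2·P(Z > 2.694) ≈ 0.0071; since p < α = 0.05, reject H₀.

z = -2.694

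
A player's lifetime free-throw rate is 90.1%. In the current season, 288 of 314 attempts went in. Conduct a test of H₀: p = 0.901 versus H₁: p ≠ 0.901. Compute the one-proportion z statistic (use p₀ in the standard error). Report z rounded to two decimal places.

z = 0.96

p̂ = 288/314 = 0.9172.
Standard error under H₀: √(0.901×0.099/314) = 0.0169.
z = (0.9172 − 0.901)/0.0169 = 0.0162/0.0169 = 0.96.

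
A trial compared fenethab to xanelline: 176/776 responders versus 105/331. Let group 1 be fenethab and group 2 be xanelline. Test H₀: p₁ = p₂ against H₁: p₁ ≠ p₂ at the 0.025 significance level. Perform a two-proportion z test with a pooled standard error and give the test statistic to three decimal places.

z = -3.165

p̂₁ = 176/776 = 0.22680, p̂₂ = 105/331 = 0.31722.
Pooled p̂ = (176+105)/(776+331) = 281/1107 = 0.25384.
SE = √(0.189405 × 0.00430981) = 0.02857.
z = (0.22680 − 0.31722)/0.02857 = -0.09042/0.02857 = -3.165.
p-value = 2·P(Z > 3.165) ≈ 0.0016; since p < α = 0.025, reject H₀.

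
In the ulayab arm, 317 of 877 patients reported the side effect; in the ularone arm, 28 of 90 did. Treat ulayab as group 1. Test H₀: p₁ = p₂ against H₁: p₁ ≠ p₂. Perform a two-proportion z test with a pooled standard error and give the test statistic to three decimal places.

z = 0.950

p̂₁ = 317/877 ≈ 0.36146, p̂₂ = 28/90 ≈ 0.31111.
Pooled p̂ = (317+28)/(877+90) = 345/967 = 0.35677.
SE = √(0.229486 × 0.0122514) = 0.05302.
z = (0.36146 − 0.31111)/0.05302 = 0.05035/0.05302 = 0.950.
Two-sided p-value ≈ 2·Φ(−0.950) = 0.3423.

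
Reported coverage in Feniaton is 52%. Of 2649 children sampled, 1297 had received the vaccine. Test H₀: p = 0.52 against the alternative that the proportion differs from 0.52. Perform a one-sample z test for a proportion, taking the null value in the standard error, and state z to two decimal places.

p̂ = 1297/2649 = 0.4896.
Standard error under H₀: √(0.52×0.48/2649) = 0.0097.
z = (0.4896 − 0.52)/0.0097 = -0.0304/0.0097 = -3.13.
p-value = 2·P(Z > 3.130) ≈ 0.0017.

z = -3.13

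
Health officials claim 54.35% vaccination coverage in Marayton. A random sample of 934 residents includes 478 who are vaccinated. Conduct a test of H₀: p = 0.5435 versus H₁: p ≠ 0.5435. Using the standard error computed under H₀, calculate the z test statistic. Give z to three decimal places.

z = -1.946

p̂ = 478/934 = 0.51178.
Standard error under H₀: √(0.5435×0.4565/934) = 0.01630.
z = (0.51178 − 0.5435)/0.01630 = -0.03172/0.01630 = -1.946.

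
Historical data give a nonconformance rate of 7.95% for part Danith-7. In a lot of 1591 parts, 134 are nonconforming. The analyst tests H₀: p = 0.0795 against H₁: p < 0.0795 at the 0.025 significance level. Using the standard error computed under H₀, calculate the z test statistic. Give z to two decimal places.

z = 0.70

p̂ = 134/1591 = 0.08422.
SE = √(p₀(1−p₀)/n) = √(0.07318/1591) = 0.00678.
z = (0.08422 − 0.0795)/0.00678 = 0.00472/0.00678 = 0.70.
p-value = P(Z < 0.697) ≈ 0.7569; since p > α = 0.025, fail to reject H₀.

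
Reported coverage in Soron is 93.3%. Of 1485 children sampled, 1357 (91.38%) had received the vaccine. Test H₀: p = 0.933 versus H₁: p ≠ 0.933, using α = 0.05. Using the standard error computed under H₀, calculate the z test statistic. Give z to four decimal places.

z = -2.9586

p̂ = 1357/1485 ≈ 0.91380471.
Under H₀, SE = √(0.933·0.067/1485) = √(4.20949e-05) = 0.00648806.
z = (0.91380471 − 0.933)/0.00648806 = -0.01919529/0.00648806 = -2.9586.
Two-sided p-value ≈ 2·Φ(−2.959) = 0.0031. With α = 0.05, reject H₀.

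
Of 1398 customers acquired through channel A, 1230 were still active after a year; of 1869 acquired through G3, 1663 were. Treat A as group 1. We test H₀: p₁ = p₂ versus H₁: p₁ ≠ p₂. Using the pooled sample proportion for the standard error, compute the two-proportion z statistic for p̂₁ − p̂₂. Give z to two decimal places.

p̂₁ = 1230/1398 = 0.8798, p̂₂ = 1663/1869 = 0.8898.
Pooled p̂ = (1230+1663)/(1398+1869) = 2893/3267 = 0.8855.
SE = √(0.101373 × 0.00125035) = 0.0113.
z = (0.8798 − 0.8898)/0.0113 = -0.0100/0.0113 = -0.88.
Two-sided p-value ≈ 2·Φ(−0.884) = 0.3767.

z = -0.88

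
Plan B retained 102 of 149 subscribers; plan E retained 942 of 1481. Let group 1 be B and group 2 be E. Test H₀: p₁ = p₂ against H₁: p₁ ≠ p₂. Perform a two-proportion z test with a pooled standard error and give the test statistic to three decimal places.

p̂₁ = 102/149 = 0.68456, p̂₂ = 942/1481 = 0.63606.
Pooled p̂ = (102+942)/(149+1481) = 1044/1630 = 0.64049.
SE = √(p̂(1−p̂)(1/n₁+1/n₂)) = √(0.64049·0.35951·0.00738663) = √(0.00170086) = 0.04124.
z = (0.68456 − 0.63606)/0.04124 = 0.04850/0.04124 = 1.176.
p-value = 2·P(Z > 1.176) ≈ 0.2395.

z = 1.176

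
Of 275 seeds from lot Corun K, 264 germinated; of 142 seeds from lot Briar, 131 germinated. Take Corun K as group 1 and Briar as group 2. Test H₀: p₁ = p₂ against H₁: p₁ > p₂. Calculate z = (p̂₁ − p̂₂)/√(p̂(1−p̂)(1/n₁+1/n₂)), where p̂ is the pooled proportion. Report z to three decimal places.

z = 1.622

p̂₁ = 264/275 ≈ 0.96000, p̂₂ = 131/142 ≈ 0.92254.
Pooled p̂ = (264+131)/(275+142) = 395/417 = 0.94724.
SE = √(0.0499744 × 0.0106786) = 0.02310.
z = (0.96000 − 0.92254)/0.02310 = 0.03746/0.02310 = 1.622.
p-value = P(Z > 1.622) ≈ 0.0524.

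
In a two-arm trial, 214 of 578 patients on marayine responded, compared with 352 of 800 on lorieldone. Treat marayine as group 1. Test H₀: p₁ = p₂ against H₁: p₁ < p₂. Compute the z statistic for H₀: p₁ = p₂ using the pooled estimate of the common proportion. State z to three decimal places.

z = -2.597

p̂₁ = 214/578 = 0.37024, p̂₂ = 352/800 = 0.44000.
Pooled p̂ = (214+352)/(578+800) = 566/1378 = 0.41074.
SE = √(0.242033 × 0.0029801) = 0.02686.
z = (0.37024 − 0.44000)/0.02686 = -0.06976/0.02686 = -2.597.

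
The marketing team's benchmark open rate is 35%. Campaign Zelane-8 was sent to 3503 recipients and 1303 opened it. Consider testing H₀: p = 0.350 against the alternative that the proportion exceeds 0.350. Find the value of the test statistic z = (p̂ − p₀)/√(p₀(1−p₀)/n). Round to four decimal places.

z = 2.7258

p̂ = 1303/3503 = 0.371967.
Under H₀, SE = √(0.35·0.65/3503) = √(6.49443e-05) = 0.008059.
z = (0.371967 − 0.35)/0.008059 = 0.021967/0.008059 = 2.7258.
p-value = P(Z > 2.726) ≈ 0.0032.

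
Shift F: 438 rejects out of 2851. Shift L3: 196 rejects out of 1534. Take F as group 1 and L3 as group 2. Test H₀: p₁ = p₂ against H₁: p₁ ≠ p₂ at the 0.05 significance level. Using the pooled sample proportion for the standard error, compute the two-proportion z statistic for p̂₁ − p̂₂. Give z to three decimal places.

p̂₁ = 438/2851 ≈ 0.153630, p̂₂ = 196/1534 ≈ 0.127771.
Pooled p̂ = (438+196)/(2851+1534) = 634/4385 = 0.144584.
SE = √(0.123679 × 0.00100264) = 0.011136.
z = (0.153630 − 0.127771)/0.011136 = 0.025859/0.011136 = 2.322.
p-value = 2·P(Z > 2.322) ≈ 0.0202; since p < α = 0.05, reject H₀.

z = 2.322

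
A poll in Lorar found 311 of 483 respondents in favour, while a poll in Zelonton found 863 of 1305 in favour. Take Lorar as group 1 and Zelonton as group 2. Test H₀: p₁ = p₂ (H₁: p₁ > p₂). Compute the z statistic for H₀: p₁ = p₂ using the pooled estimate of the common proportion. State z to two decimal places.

z = -0.69

p̂₁ = 311/483 = 0.6439, p̂₂ = 863/1305 = 0.6613.
Pooled p̂ = (311+863)/(483+1305) = 1174/1788 = 0.6566.
SE = √(p̂(1−p̂)(1/n₁+1/n₂)) = √(0.6566·0.3434·0.00283668) = √(0.000639604) = 0.0253.
z = (0.6439 − 0.6613)/0.0253 = -0.0174/0.0253 = -0.69.
p-value = P(Z > -0.688) ≈ 0.7544.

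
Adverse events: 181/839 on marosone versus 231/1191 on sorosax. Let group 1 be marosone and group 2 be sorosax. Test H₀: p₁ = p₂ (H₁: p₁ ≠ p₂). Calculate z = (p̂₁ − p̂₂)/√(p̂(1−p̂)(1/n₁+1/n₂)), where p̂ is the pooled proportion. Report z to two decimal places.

p̂₁ = 181/839 = 0.2157, p̂₂ = 231/1191 = 0.1940.
Pooled p̂ = (181+231)/(839+1191) = 412/2030 = 0.2030.
SE = √(p̂(1−p̂)(1/n₁+1/n₂)) = √(0.2030·0.7970·0.00203153) = √(0.000328629) = 0.0181.
z = (0.2157 − 0.1940)/0.0181 = 0.0217/0.0181 = 1.20.
Two-sided p-value ≈ 2·Φ(−1.201) = 0.2296.

z = 1.20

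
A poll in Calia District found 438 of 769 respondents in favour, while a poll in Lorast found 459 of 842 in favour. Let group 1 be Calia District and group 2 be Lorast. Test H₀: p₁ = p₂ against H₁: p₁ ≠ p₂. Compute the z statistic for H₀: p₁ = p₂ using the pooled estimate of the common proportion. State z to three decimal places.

z = 0.986

p̂₁ = 438/769 = 0.56957, p̂₂ = 459/842 = 0.54513.
Pooled p̂ = (438+459)/(769+842) = 897/1611 = 0.55680.
SE = √(p̂(1−p̂)(1/n₁+1/n₂)) = √(0.55680·0.44320·0.00248804) = √(0.000613983) = 0.02478.
z = (0.56957 − 0.54513)/0.02478 = 0.02444/0.02478 = 0.986.
Two-sided p-value ≈ 2·Φ(−0.986) = 0.3240.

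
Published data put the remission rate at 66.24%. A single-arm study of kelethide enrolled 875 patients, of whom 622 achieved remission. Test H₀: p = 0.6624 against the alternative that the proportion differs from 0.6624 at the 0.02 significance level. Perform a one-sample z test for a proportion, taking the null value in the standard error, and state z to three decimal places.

z = 3.031

p̂ = 622/875 ≈ 0.71086.
Standard error under H₀: √(0.6624×0.3376/875) = 0.01599.
z = (0.71086 − 0.6624)/0.01599 = 0.04846/0.01599 = 3.031.
p-value = 2·P(Z > 3.031) ≈ 0.0024. With α = 0.02, reject H₀.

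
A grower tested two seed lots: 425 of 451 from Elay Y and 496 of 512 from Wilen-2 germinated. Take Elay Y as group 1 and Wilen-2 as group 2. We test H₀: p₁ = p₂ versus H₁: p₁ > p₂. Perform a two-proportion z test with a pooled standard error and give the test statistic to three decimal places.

p̂₁ = 425/451 = 0.94235, p̂₂ = 496/512 = 0.96875.
Pooled p̂ = (425+496)/(451+512) = 921/963 = 0.95639.
SE = √(p̂(1−p̂)(1/n₁+1/n₂)) = √(0.95639·0.04361·0.00417042) = √(0.000173955) = 0.01319.
z = (0.94235 − 0.96875)/0.01319 = -0.02640/0.01319 = -2.002.

z = -2.002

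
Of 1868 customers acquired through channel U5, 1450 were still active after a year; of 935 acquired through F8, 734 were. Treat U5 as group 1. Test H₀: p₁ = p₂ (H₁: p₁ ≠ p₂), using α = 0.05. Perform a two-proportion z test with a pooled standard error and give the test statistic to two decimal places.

p̂₁ = 1450/1868 ≈ 0.7762, p̂₂ = 734/935 ≈ 0.7850.
Pooled p̂ = (1450+734)/(1868+935) = 2184/2803 = 0.7792.
SE = √(p̂(1−p̂)(1/n₁+1/n₂)) = √(0.7792·0.2208·0.00160485) = √(0.000276142) = 0.0166.
z = (0.7762 − 0.7850)/0.0166 = -0.0088/0.0166 = -0.53.
p-value = 2·P(Z > 0.529) ≈ 0.5966; since p > α = 0.05, fail to reject H₀.

z = -0.53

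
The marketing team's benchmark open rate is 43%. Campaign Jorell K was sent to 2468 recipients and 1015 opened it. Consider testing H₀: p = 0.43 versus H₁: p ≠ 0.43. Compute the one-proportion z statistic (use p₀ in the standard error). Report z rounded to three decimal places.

p̂ = 1015/2468 = 0.41126.
Under H₀, SE = √(0.43·0.57/2468) = √(9.93112e-05) = 0.00997.
z = (0.41126 − 0.43)/0.00997 = -0.01874/0.00997 = -1.880.

z = -1.880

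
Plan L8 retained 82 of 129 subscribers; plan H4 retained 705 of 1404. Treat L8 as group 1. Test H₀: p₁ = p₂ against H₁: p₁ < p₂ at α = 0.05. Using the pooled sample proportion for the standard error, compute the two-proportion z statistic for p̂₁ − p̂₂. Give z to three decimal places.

z = 2.904

p̂₁ = 82/129 ≈ 0.63566, p̂₂ = 705/1404 ≈ 0.50214.
Pooled p̂ = (82+705)/(129+1404) = 787/1533 = 0.51337.
SE = √(0.249821 × 0.00846419) = 0.04598.
z = (0.63566 − 0.50214)/0.04598 = 0.13352/0.04598 = 2.904.
p-value = P(Z < 2.904) ≈ 0.9982. With α = 0.05, fail to reject H₀.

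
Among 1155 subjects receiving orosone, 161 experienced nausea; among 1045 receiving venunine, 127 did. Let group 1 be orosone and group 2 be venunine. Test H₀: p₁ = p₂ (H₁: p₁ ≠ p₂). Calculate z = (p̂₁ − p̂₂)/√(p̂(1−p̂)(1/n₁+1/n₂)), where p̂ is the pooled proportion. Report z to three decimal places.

z = 1.240

p̂₁ = 161/1155 = 0.13939, p̂₂ = 127/1045 = 0.12153.
Pooled p̂ = (161+127)/(1155+1045) = 288/2200 = 0.13091.
SE = √(0.113772 × 0.00182274) = 0.01440.
z = (0.13939 − 0.12153)/0.01440 = 0.01786/0.01440 = 1.240.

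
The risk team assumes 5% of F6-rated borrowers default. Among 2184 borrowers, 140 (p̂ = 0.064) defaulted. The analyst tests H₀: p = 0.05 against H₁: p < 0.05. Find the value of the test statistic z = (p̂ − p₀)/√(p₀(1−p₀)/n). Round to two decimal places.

p̂ = 140/2184 ≈ 0.064103.
Standard error under H₀: √(0.05×0.95/2184) = 0.004664.
z = (0.064103 − 0.05)/0.004664 = 0.014103/0.004664 = 3.02.

z = 3.02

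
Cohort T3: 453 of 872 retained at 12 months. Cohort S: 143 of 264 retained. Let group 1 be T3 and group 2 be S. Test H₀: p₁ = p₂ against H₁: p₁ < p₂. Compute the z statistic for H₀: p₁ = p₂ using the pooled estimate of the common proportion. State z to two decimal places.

p̂₁ = 453/872 = 0.5195, p̂₂ = 143/264 = 0.5417.
Pooled p̂ = (453+143)/(872+264) = 596/1136 = 0.5246.
SE = √(p̂(1−p̂)(1/n₁+1/n₂)) = √(0.5246·0.4754·0.00493467) = √(0.00123067) = 0.0351.
z = (0.5195 − 0.5417)/0.0351 = -0.0222/0.0351 = -0.63.
p-value = P(Z < -0.632) ≈ 0.2637.

z = -0.63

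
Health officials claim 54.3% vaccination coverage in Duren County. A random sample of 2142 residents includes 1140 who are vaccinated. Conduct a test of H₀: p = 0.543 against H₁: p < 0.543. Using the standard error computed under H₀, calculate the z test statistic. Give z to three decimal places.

p̂ = 1140/2142 ≈ 0.532213.
Standard error under H₀: √(0.543×0.457/2142) = 0.010763.
z = (0.532213 − 0.543)/0.010763 = -0.010787/0.010763 = -1.002.

z = -1.002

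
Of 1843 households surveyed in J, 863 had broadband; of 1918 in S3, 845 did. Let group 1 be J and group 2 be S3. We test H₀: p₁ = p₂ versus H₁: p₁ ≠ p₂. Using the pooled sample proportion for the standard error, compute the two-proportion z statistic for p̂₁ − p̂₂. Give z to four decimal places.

p̂₁ = 863/1843 = 0.468258, p̂₂ = 845/1918 = 0.440563.
Pooled p̂ = (863+845)/(1843+1918) = 1708/3761 = 0.454135.
SE = √(0.247896 × 0.00106397) = 0.016241.
z = (0.468258 − 0.440563)/0.016241 = 0.027695/0.016241 = 1.7053.

z = 1.7053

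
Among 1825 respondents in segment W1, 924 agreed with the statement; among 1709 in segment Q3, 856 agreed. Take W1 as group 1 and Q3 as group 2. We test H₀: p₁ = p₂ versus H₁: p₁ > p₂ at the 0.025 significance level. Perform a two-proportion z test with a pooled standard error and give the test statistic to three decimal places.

p̂₁ = 924/1825 = 0.50630, p̂₂ = 856/1709 = 0.50088.
Pooled p̂ = (924+856)/(1825+1709) = 1780/3534 = 0.50368.
SE = √(p̂(1−p̂)(1/n₁+1/n₂)) = √(0.50368·0.49632·0.00113308) = √(0.000283255) = 0.01683.
z = (0.50630 − 0.50088)/0.01683 = 0.00542/0.01683 = 0.322.
p-value = P(Z > 0.322) ≈ 0.3736, so at α = 0.025 we fail to reject H₀.

z = 0.322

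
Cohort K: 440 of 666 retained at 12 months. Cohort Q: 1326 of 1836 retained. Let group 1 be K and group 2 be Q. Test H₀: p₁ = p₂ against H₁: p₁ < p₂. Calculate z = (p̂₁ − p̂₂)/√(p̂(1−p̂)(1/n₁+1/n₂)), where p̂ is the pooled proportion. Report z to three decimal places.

p̂₁ = 440/666 ≈ 0.66066, p̂₂ = 1326/1836 ≈ 0.72222.
Pooled p̂ = (440+1326)/(666+1836) = 1766/2502 = 0.70584.
SE = √(p̂(1−p̂)(1/n₁+1/n₂)) = √(0.70584·0.29416·0.00204616) = √(0.000424849) = 0.02061.
z = (0.66066 − 0.72222)/0.02061 = -0.06156/0.02061 = -2.987.
p-value = P(Z < -2.987) ≈ 0.0014.

z = -2.987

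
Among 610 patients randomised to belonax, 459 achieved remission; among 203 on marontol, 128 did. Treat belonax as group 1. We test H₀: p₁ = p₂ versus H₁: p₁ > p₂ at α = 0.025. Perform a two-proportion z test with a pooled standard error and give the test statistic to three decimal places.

z = 3.359

p̂₁ = 459/610 ≈ 0.75246, p̂₂ = 128/203 ≈ 0.63054.
Pooled p̂ = (459+128)/(610+203) = 587/813 = 0.72202.
SE = √(0.200708 × 0.00656545) = 0.03630.
z = (0.75246 − 0.63054)/0.03630 = 0.12192/0.03630 = 3.359.
p-value = P(Z > 3.359) ≈ 0.0004. With α = 0.025, reject H₀.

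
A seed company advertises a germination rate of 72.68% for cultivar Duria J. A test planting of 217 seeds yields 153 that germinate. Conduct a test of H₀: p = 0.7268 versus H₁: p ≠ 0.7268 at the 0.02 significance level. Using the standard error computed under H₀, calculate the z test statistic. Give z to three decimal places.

p̂ = 153/217 = 0.70507.
Standard error under H₀: √(0.7268×0.2732/217) = 0.03025.
z = (0.70507 − 0.7268)/0.03025 = -0.02173/0.03025 = -0.718.
p-value = 2·P(Z > 0.718) ≈ 0.4725, so at α = 0.02 we fail to reject H₀.

z = -0.718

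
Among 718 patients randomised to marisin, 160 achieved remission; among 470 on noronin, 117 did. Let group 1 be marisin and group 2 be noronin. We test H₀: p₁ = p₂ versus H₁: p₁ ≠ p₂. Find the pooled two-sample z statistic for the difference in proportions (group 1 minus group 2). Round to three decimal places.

z = -1.040

p̂₁ = 160/718 = 0.22284, p̂₂ = 117/470 = 0.24894.
Pooled p̂ = (160+117)/(718+470) = 277/1188 = 0.23316.
SE = √(0.178799 × 0.00352042) = 0.02509.
z = (0.22284 − 0.24894)/0.02509 = -0.02610/0.02509 = -1.040.
Two-sided p-value ≈ 2·Φ(−1.040) = 0.2983.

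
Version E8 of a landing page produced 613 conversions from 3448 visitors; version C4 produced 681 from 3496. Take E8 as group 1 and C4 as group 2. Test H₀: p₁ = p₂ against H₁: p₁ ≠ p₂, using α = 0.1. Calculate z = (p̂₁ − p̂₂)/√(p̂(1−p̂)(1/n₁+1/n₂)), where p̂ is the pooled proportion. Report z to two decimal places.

z = -1.82

p̂₁ = 613/3448 ≈ 0.17778, p̂₂ = 681/3496 ≈ 0.19479.
Pooled p̂ = (613+681)/(3448+3496) = 1294/6944 = 0.18635.
SE = √(0.151622 × 0.000576064) = 0.00935.
z = (0.17778 − 0.19479)/0.00935 = -0.01701/0.00935 = -1.82.
Two-sided p-value ≈ 2·Φ(−1.820) = 0.0688, so at α = 0.1 we reject H₀.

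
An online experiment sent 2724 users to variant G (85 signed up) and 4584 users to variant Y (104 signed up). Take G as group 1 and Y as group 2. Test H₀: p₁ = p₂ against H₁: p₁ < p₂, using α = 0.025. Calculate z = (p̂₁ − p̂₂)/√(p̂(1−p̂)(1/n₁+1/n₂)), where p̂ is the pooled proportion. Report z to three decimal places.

z = 2.218

p̂₁ = 85/2724 ≈ 0.031204, p̂₂ = 104/4584 ≈ 0.022688.
Pooled p̂ = (85+104)/(2724+4584) = 189/7308 = 0.025862.
SE = √(p̂(1−p̂)(1/n₁+1/n₂)) = √(0.025862·0.974138·0.000585257) = √(1.47445e-05) = 0.003840.
z = (0.031204 − 0.022688)/0.003840 = 0.008516/0.003840 = 2.218.
p-value = P(Z < 2.218) ≈ 0.9867. With α = 0.025, fail to reject H₀.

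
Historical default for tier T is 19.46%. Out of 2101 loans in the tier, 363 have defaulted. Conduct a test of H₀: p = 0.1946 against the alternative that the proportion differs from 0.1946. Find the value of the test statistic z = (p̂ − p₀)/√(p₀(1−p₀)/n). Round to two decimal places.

p̂ = 363/2101 ≈ 0.1728.
Standard error under H₀: √(0.1946×0.8054/2101) = 0.0086.
z = (0.1728 − 0.1946)/0.0086 = -0.0218/0.0086 = -2.53.
p-value = 2·P(Z > 2.527) ≈ 0.0115.

z = -2.53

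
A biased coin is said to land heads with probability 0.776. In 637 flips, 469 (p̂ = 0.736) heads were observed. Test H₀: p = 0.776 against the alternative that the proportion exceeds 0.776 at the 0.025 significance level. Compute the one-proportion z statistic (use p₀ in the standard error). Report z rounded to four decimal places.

z = -2.4055

p̂ = 469/637 = 0.736264.
Standard error under H₀: √(0.776×0.224/637) = 0.016519.
z = (0.736264 − 0.776)/0.016519 = -0.039736/0.016519 = -2.4055.
p-value = P(Z > -2.405) ≈ 0.9919; since p > α = 0.025, fail to reject H₀.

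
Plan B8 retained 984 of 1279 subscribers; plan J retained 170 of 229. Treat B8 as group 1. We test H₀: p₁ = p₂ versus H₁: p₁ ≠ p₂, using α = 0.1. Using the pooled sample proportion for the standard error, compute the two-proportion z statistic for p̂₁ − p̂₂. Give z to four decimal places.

p̂₁ = 984/1279 ≈ 0.769351, p̂₂ = 170/229 ≈ 0.742358.
Pooled p̂ = (984+170)/(1279+229) = 1154/1508 = 0.765252.
SE = √(0.179641 × 0.00514867) = 0.030412.
z = (0.769351 − 0.742358)/0.030412 = 0.026993/0.030412 = 0.8876.
p-value = 2·P(Z > 0.888) ≈ 0.3748. With α = 0.1, fail to reject H₀.

z = 0.8876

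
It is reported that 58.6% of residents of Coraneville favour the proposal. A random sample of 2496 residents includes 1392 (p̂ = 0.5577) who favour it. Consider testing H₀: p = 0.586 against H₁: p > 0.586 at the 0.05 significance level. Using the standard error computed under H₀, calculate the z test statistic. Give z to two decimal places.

z = -2.87

p̂ = 1392/2496 ≈ 0.55769.
SE = √(p₀(1−p₀)/n) = √(0.2426/2496) = 0.00986.
z = (0.55769 − 0.586)/0.00986 = -0.02831/0.00986 = -2.87.
p-value = P(Z > -2.871) ≈ 0.9980, so at α = 0.05 we fail to reject H₀.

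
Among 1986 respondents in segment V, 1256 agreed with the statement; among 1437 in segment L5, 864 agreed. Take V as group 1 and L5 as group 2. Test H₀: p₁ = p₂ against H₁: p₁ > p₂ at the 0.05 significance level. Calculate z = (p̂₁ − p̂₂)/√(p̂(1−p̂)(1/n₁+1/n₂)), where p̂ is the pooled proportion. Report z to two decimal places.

p̂₁ = 1256/1986 = 0.6324, p̂₂ = 864/1437 = 0.6013.
Pooled p̂ = (1256+864)/(1986+1437) = 2120/3423 = 0.6193.
SE = √(p̂(1−p̂)(1/n₁+1/n₂)) = √(0.6193·0.3807·0.00119942) = √(0.000282773) = 0.0168.
z = (0.6324 − 0.6013)/0.0168 = 0.0311/0.0168 = 1.85.
p-value = P(Z > 1.854) ≈ 0.0319, so at α = 0.05 we reject H₀.

z = 1.85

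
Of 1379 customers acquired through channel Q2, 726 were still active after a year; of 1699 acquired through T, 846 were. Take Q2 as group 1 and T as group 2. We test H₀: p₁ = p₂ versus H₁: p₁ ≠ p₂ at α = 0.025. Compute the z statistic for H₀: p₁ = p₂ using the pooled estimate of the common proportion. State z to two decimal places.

p̂₁ = 726/1379 = 0.52647, p̂₂ = 846/1699 = 0.49794.
Pooled p̂ = (726+846)/(1379+1699) = 1572/3078 = 0.51072.
SE = √(0.249885 × 0.00131374) = 0.01812.
z = (0.52647 − 0.49794)/0.01812 = 0.02853/0.01812 = 1.57.
p-value = 2·P(Z > 1.575) ≈ 0.1154; since p > α = 0.025, fail to reject H₀.

z = 1.57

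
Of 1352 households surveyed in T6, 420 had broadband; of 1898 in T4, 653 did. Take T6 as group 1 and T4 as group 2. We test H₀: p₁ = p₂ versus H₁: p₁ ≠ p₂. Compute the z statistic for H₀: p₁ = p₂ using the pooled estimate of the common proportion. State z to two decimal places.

p̂₁ = 420/1352 = 0.31065, p̂₂ = 653/1898 = 0.34405.
Pooled p̂ = (420+653)/(1352+1898) = 1073/3250 = 0.33015.
SE = √(0.221152 × 0.00126652) = 0.01674.
z = (0.31065 − 0.34405)/0.01674 = -0.03340/0.01674 = -2.00.

z = -2.00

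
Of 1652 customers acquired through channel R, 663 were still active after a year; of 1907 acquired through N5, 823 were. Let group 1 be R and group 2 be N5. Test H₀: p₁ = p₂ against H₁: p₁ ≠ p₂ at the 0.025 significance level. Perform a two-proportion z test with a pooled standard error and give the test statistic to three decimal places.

z = -1.824

p̂₁ = 663/1652 ≈ 0.40133, p̂₂ = 823/1907 ≈ 0.43157.
Pooled p̂ = (663+823)/(1652+1907) = 1486/3559 = 0.41753.
SE = √(p̂(1−p̂)(1/n₁+1/n₂)) = √(0.41753·0.58247·0.00112971) = √(0.000274745) = 0.01658.
z = (0.40133 − 0.43157)/0.01658 = -0.03024/0.01658 = -1.824.
p-value = 2·P(Z > 1.824) ≈ 0.0681. With α = 0.025, fail to reject H₀.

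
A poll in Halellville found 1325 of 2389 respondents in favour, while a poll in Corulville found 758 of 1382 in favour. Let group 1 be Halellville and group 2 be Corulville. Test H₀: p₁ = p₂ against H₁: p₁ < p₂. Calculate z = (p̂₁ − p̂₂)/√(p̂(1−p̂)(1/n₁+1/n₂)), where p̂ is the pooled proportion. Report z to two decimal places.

p̂₁ = 1325/2389 = 0.55463, p̂₂ = 758/1382 = 0.54848.
Pooled p̂ = (1325+758)/(2389+1382) = 2083/3771 = 0.55237.
SE = √(p̂(1−p̂)(1/n₁+1/n₂)) = √(0.55237·0.44763·0.00114217) = √(0.000282411) = 0.01681.
z = (0.55463 − 0.54848)/0.01681 = 0.00615/0.01681 = 0.37.
p-value = P(Z < 0.366) ≈ 0.6427.

z = 0.37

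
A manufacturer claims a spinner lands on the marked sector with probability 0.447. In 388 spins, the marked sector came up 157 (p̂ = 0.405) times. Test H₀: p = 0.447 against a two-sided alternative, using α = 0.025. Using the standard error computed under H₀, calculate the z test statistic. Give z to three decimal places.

z = -1.678

p̂ = 157/388 ≈ 0.40464.
Standard error under H₀: √(0.447×0.553/388) = 0.02524.
z = (0.40464 − 0.447)/0.02524 = -0.04236/0.02524 = -1.678.
Two-sided p-value ≈ 2·Φ(−1.678) = 0.0933, so at α = 0.025 we fail to reject H₀.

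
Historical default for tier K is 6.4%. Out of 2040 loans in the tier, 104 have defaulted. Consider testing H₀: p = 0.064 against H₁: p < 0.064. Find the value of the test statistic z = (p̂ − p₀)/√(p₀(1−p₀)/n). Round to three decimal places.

p̂ = 104/2040 = 0.050980.
SE = √(p₀(1−p₀)/n) = √(0.059904/2040) = 0.005419.
z = (0.050980 − 0.064)/0.005419 = -0.013020/0.005419 = -2.403.
p-value = P(Z < -2.403) ≈ 0.0081.

z = -2.403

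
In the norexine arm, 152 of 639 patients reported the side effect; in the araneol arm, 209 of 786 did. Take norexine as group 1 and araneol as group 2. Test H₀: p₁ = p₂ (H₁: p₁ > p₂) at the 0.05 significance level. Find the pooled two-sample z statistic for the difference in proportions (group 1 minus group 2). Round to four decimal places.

z = -1.2100

p̂₁ = 152/639 = 0.237872, p̂₂ = 209/786 = 0.265903.
Pooled p̂ = (152+209)/(639+786) = 361/1425 = 0.253333.
SE = √(p̂(1−p̂)(1/n₁+1/n₂)) = √(0.253333·0.746667·0.00283721) = √(0.000536674) = 0.023166.
z = (0.237872 − 0.265903)/0.023166 = -0.028031/0.023166 = -1.2100.
p-value = P(Z > -1.210) ≈ 0.8869, so at α = 0.05 we fail to reject H₀.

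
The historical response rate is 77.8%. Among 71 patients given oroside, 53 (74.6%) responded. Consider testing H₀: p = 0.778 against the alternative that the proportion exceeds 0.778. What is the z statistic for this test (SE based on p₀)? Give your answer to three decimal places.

z = -0.639

p̂ = 53/71 = 0.74648.
SE = √(p₀(1−p₀)/n) = √(0.17272/71) = 0.04932.
z = (0.74648 − 0.778)/0.04932 = -0.03152/0.04932 = -0.639.
p-value = P(Z > -0.639) ≈ 0.7386.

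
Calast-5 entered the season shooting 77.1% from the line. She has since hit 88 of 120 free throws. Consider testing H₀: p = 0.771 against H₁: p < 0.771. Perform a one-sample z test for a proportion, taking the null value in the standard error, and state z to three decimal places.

z = -0.982

p̂ = 88/120 = 0.73333.
Standard error under H₀: √(0.771×0.229/120) = 0.03836.
z = (0.73333 − 0.771)/0.03836 = -0.03767/0.03836 = -0.982.
p-value = P(Z < -0.982) ≈ 0.1631.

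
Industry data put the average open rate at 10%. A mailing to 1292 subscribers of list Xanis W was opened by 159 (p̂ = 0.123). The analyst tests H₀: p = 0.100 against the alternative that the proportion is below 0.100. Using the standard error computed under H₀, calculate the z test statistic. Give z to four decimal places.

z = 2.7635

p̂ = 159/1292 = 0.1230650.
SE = √(p₀(1−p₀)/n) = √(0.09/1292) = 0.0083462.
z = (0.1230650 − 0.1)/0.0083462 = 0.0230650/0.0083462 = 2.7635.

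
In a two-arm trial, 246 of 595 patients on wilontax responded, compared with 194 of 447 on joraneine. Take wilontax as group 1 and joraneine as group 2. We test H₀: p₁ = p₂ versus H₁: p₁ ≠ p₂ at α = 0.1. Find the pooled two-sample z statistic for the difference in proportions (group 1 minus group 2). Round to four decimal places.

z = -0.6650

p̂₁ = 246/595 = 0.413445, p̂₂ = 194/447 = 0.434004.
Pooled p̂ = (246+194)/(595+447) = 440/1042 = 0.422265.
SE = √(0.243957 × 0.00391781) = 0.030916.
z = (0.413445 − 0.434004)/0.030916 = -0.020559/0.030916 = -0.6650.
Two-sided p-value ≈ 2·Φ(−0.665) = 0.5060. With α = 0.1, fail to reject H₀.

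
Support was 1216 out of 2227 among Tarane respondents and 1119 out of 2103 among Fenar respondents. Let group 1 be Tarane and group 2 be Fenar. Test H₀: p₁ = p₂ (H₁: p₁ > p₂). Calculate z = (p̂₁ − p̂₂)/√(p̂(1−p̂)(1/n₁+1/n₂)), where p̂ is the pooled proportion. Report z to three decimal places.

z = 0.919

p̂₁ = 1216/2227 ≈ 0.54603, p̂₂ = 1119/2103 ≈ 0.53210.
Pooled p̂ = (1216+1119)/(2227+2103) = 2335/4330 = 0.53926.
SE = √(p̂(1−p̂)(1/n₁+1/n₂)) = √(0.53926·0.46074·0.000924546) = √(0.000229711) = 0.01516.
z = (0.54603 − 0.53210)/0.01516 = 0.01393/0.01516 = 0.919.
p-value = P(Z > 0.919) ≈ 0.1790.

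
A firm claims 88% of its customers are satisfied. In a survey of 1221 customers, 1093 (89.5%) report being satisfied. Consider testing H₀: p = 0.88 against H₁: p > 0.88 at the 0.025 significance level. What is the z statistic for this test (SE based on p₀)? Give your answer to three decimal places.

p̂ = 1093/1221 = 0.89517.
SE = √(p₀(1−p₀)/n) = √(0.1056/1221) = 0.00930.
z = (0.89517 − 0.88)/0.00930 = 0.01517/0.00930 = 1.631.
p-value = P(Z > 1.631) ≈ 0.0514, so at α = 0.025 we fail to reject H₀.

z = 1.631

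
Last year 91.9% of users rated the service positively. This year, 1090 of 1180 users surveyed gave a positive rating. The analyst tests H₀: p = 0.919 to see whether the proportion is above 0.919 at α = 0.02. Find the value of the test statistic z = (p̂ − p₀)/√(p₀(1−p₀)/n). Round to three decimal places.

z = 0.595

p̂ = 1090/1180 ≈ 0.923729.
Standard error under H₀: √(0.919×0.081/1180) = 0.007943.
z = (0.923729 − 0.919)/0.007943 = 0.004729/0.007943 = 0.595.
p-value = P(Z > 0.595) ≈ 0.2758; since p > α = 0.02, fail to reject H₀.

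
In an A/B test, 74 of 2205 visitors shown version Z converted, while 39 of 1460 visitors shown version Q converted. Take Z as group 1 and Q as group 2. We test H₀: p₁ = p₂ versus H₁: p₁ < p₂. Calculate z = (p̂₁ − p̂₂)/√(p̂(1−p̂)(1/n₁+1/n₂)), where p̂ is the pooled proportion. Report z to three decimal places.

z = 1.174

p̂₁ = 74/2205 = 0.033560, p̂₂ = 39/1460 = 0.026712.
Pooled p̂ = (74+39)/(2205+1460) = 113/3665 = 0.030832.
SE = √(p̂(1−p̂)(1/n₁+1/n₂)) = √(0.030832·0.969168·0.00113845) = √(3.40186e-05) = 0.005833.
z = (0.033560 − 0.026712)/0.005833 = 0.006848/0.005833 = 1.174.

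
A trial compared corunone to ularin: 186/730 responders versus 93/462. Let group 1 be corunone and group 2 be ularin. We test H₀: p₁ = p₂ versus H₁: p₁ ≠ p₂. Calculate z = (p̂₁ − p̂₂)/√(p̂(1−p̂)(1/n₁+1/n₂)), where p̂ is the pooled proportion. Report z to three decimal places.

p̂₁ = 186/730 ≈ 0.25479, p̂₂ = 93/462 ≈ 0.20130.
Pooled p̂ = (186+93)/(730+462) = 279/1192 = 0.23406.
SE = √(0.179276 × 0.00353437) = 0.02517.
z = (0.25479 − 0.20130)/0.02517 = 0.05349/0.02517 = 2.125.
p-value = 2·P(Z > 2.125) ≈ 0.0336.

z = 2.125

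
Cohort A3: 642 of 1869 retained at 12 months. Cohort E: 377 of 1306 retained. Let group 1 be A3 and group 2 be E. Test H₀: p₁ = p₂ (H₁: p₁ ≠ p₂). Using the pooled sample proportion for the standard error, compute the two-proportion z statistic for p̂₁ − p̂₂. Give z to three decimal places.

z = 3.257

p̂₁ = 642/1869 = 0.343499, p̂₂ = 377/1306 = 0.288668.
Pooled p̂ = (642+377)/(1869+1306) = 1019/3175 = 0.320945.
SE = √(0.217939 × 0.00130074) = 0.016837.
z = (0.343499 − 0.288668)/0.016837 = 0.054831/0.016837 = 3.257.
p-value = 2·P(Z > 3.257) ≈ 0.0011.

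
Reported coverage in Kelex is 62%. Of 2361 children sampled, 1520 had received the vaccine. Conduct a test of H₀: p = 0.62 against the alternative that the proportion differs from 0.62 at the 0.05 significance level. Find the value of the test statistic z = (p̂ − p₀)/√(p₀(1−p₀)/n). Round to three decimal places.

p̂ = 1520/2361 = 0.64380.
SE = √(p₀(1−p₀)/n) = √(0.2356/2361) = 0.00999.
z = (0.64380 − 0.62)/0.00999 = 0.02380/0.00999 = 2.382.
Two-sided p-value ≈ 2·Φ(−2.382) = 0.0172; since p < α = 0.05, reject H₀.

z = 2.382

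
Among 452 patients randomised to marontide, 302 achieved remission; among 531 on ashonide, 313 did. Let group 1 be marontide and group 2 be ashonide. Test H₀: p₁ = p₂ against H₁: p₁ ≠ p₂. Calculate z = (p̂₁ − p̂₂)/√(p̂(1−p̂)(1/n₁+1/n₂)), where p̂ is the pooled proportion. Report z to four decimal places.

z = 2.5406

p̂₁ = 302/452 = 0.668142, p̂₂ = 313/531 = 0.589454.
Pooled p̂ = (302+313)/(452+531) = 615/983 = 0.625636.
SE = √(0.234216 × 0.00409563) = 0.030972.
z = (0.668142 − 0.589454)/0.030972 = 0.078688/0.030972 = 2.5406.
p-value = 2·P(Z > 2.541) ≈ 0.0111.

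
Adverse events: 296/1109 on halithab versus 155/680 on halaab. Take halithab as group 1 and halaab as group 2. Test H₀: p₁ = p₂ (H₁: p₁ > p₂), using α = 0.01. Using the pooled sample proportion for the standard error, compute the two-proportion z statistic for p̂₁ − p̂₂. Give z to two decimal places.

z = 1.84

p̂₁ = 296/1109 ≈ 0.26691, p̂₂ = 155/680 ≈ 0.22794.
Pooled p̂ = (296+155)/(1109+680) = 451/1789 = 0.25210.
SE = √(0.188544 × 0.0023723) = 0.02115.
z = (0.26691 − 0.22794)/0.02115 = 0.03897/0.02115 = 1.84.
p-value = P(Z > 1.842) ≈ 0.0327; since p > α = 0.01, fail to reject H₀.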